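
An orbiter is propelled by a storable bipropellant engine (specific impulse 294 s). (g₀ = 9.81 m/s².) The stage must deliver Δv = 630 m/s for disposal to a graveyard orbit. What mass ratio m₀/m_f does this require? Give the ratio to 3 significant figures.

v_e = Isp · g₀ = 294 × 9.81 = 2884.1 m/s.
By the Tsiolkovsky rocket equation, m₀/m_f = exp(Δv / v_e) = exp(630 / 2884.1) = exp(0.2184) = 1.2441.

mass ratio ≈ 1.24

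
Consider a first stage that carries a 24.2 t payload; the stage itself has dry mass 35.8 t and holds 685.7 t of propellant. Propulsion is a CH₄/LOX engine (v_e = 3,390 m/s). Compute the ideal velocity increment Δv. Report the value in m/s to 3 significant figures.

Δv ≈ 8540 m/s

m₀ = payload + dry + propellant = 24.2 + 35.8 + 685.7 = 745.7 t.
m_f = payload + dry = 24.2 + 35.8 = 60 t.
Rocket equation: Δv = v_e · ln(m₀/m_f) = 3390.0 × ln(12.43) = 3390.0 × 2.5200 ≈ 8542.7 m/s.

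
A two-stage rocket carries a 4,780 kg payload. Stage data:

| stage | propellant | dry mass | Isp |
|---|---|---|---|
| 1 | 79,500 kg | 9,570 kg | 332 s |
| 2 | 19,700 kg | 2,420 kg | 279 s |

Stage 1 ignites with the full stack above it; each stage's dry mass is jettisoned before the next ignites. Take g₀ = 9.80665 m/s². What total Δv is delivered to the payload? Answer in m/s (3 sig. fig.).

Ignition mass of stage 1 = 79,500+9,570 + 19,700+2,420 + 4,780 = 115,970 kg.
Stage 1: m₀ = 115,970 kg, m_f = 115,970 − 79,500 = 36,470 kg; Δv = 332×9.80665×ln(3.18) = 3255.8×1.1568 ≈ 3766 m/s.
Stage 2: m₀ = 26,900 kg, m_f = 26,900 − 19,700 = 7,200 kg; Δv = 279×9.80665×ln(3.736) = 2736.1×1.3180 ≈ 3606 m/s.
Total Δv = 3766 + 3606 = 7372 m/s.

Δv ≈ 7370 m/s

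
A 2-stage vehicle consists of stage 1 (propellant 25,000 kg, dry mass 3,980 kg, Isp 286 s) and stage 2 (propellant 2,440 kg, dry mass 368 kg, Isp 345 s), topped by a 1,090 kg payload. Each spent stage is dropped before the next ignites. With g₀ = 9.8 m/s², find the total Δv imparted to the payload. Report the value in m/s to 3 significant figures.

Δv ≈ 7330 m/s

Ignition mass of stage 1 = 25,000+3,980 + 2,440+368 + 1,090 = 32,878 kg.
Stage 1: m₀ = 32,878 kg, m_f = 32,878 − 25,000 = 7,878 kg; Δv = 286×9.8×ln(4.173) = 2802.8×1.4287 ≈ 4004 m/s.
Stage 2: m₀ = 3,898 kg, m_f = 3,898 − 2,440 = 1,458 kg; Δv = 345×9.8×ln(2.674) = 3381.0×0.9834 ≈ 3325 m/s.
Total Δv = 4004 + 3325 = 7329 m/s.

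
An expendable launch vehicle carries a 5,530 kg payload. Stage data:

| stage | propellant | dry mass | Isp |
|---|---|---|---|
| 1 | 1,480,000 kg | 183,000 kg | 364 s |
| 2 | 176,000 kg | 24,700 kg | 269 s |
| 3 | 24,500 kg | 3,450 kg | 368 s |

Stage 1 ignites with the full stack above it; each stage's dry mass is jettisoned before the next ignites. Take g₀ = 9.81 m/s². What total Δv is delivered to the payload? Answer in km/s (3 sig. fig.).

Ignition mass of stage 1 = 1,480,000+183,000 + 176,000+24,700 + 24,500+3,450 + 5,530 = 1,897,180 kg.
Stage 1: m₀ = 1,897,180 kg, m_f = 1,897,180 − 1,480,000 = 417,180 kg; Δv = 364×9.81×ln(4.548) = 3570.8×1.5146 ≈ 5408 m/s.
Stage 2: m₀ = 234,180 kg, m_f = 234,180 − 176,000 = 58,180 kg; Δv = 269×9.81×ln(4.025) = 2638.9×1.3925 ≈ 3675 m/s.
Stage 3: m₀ = 33,480 kg, m_f = 33,480 − 24,500 = 8,980 kg; Δv = 368×9.81×ln(3.728) = 3610.1×1.3159 ≈ 4751 m/s.
Total Δv = 5408 + 3675 + 4751 = 13834 m/s.

Δv ≈ 13.8 km/s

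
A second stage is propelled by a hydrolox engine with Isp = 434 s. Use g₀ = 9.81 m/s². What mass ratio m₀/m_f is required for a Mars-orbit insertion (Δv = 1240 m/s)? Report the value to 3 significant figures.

v_e = Isp · g₀ = 434 × 9.81 = 4257.5 m/s.
m₀/m_f = exp(Δv / v_e) = exp(1240 / 4257.5) = exp(0.2912) = 1.3381.

mass ratio ≈ 1.34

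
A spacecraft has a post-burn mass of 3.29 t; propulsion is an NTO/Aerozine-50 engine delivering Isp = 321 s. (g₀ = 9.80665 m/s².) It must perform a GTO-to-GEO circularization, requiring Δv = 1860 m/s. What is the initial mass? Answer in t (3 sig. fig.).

v_e = Isp · g₀ = 321 × 9.80665 = 3147.9 m/s.
From the ideal rocket equation, m₀/m_f = exp(Δv / v_e) = exp(1860 / 3147.9) = exp(0.5909) = 1.8055.
m₀ = m_f × 1.8055 = 3.29 × 1.8055 = 5.9401 t.

initial mass ≈ 5.94 t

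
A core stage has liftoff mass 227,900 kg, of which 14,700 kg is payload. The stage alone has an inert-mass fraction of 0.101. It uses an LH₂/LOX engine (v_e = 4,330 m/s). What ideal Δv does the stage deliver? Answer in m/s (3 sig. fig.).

Δv ≈ 7960 m/s

Stage wet mass = m₀ − payload = 227,900 − 14,700 = 213,200 kg.
Stage dry mass = ε × stage wet mass = 0.101 × 213,200 = 21,533.2 kg.
Burnout mass m_f = stage dry + payload = 21,533.2 + 14,700 = 36,233.2 kg.
Rocket equation: Δv = v_e · ln(227,900/36,233.2) = 4330.0 × ln(6.29) = 4330.0 × 1.8389 ≈ 7963 m/s.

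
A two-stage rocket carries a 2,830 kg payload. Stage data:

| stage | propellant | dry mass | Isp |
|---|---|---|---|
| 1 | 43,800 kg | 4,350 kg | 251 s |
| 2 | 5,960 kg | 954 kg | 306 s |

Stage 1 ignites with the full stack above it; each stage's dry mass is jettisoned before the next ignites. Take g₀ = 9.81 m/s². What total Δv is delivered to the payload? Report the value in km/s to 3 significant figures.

Ignition mass of stage 1 = 43,800+4,350 + 5,960+954 + 2,830 = 57,894 kg.
Stage 1: m₀ = 57,894 kg, m_f = 57,894 − 43,800 = 14,094 kg; Δv = 251×9.81×ln(4.108) = 2462.3×1.4129 ≈ 3479 m/s.
Stage 2: m₀ = 9,744 kg, m_f = 9,744 − 5,960 = 3,784 kg; Δv = 306×9.81×ln(2.575) = 3001.9×0.9459 ≈ 2839 m/s.
Total Δv = 3479 + 2839 = 6318 m/s.

Δv ≈ 6.32 km/s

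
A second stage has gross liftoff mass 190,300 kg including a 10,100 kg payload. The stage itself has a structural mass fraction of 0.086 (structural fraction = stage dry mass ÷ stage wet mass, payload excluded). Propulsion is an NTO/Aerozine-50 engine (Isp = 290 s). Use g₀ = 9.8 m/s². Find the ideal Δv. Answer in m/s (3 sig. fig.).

Δv ≈ 5700 m/s

Stage wet mass = m₀ − payload = 190,300 − 10,100 = 180,200 kg.
Stage dry mass = ε × stage wet mass = 0.086 × 180,200 = 15,497.2 kg.
Burnout mass m_f = stage dry + payload = 15,497.2 + 10,100 = 25,597.2 kg.
v_e = Isp · g₀ = 290 × 9.8 = 2842.0 m/s.
Rocket equation: Δv = v_e · ln(190,300/25,597.2) = 2842.0 × ln(7.434) = 2842.0 × 2.0061 ≈ 5701 m/s.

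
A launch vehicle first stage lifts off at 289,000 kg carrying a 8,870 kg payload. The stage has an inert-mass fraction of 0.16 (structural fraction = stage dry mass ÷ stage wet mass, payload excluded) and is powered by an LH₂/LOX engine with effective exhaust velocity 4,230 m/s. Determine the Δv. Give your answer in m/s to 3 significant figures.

Stage wet mass = m₀ − payload = 289,000 − 8,870 = 280,130 kg.
Stage dry mass = ε × stage wet mass = 0.16 × 280,130 = 44,820.8 kg.
Burnout mass m_f = stage dry + payload = 44,820.8 + 8,870 = 53,690.8 kg.
Δv = v_e · ln(289,000/53,690.8) = 4230.0 × ln(5.383) = 4230.0 × 1.6832 ≈ 7120 m/s.

Δv ≈ 7120 m/s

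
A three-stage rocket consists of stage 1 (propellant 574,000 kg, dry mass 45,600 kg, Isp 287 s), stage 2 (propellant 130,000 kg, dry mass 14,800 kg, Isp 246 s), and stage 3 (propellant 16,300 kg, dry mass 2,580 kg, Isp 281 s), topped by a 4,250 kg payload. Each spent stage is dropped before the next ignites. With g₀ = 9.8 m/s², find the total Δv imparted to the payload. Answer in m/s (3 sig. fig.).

Δv ≈ 10600 m/s

Ignition mass of stage 1 = 574,000+45,600 + 130,000+14,800 + 16,300+2,580 + 4,250 = 787,530 kg.
Stage 1: m₀ = 787,530 kg, m_f = 787,530 − 574,000 = 213,530 kg; Δv = 287×9.8×ln(3.688) = 2812.6×1.3051 ≈ 3671 m/s.
Stage 2: m₀ = 167,930 kg, m_f = 167,930 − 130,000 = 37,930 kg; Δv = 246×9.8×ln(4.427) = 2410.8×1.4878 ≈ 3587 m/s.
Stage 3: m₀ = 23,130 kg, m_f = 23,130 − 16,300 = 6,830 kg; Δv = 281×9.8×ln(3.387) = 2753.8×1.2198 ≈ 3359 m/s.
Total Δv = 3671 + 3587 + 3359 = 10617 m/s.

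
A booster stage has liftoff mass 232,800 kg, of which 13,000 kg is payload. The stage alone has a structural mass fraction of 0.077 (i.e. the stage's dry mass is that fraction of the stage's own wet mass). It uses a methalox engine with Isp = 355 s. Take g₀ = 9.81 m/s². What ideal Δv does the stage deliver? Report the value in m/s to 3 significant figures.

Δv ≈ 7140 m/s

Stage wet mass = m₀ − payload = 232,800 − 13,000 = 219,800 kg.
Stage dry mass = ε × stage wet mass = 0.077 × 219,800 = 16,924.6 kg.
Burnout mass m_f = stage dry + payload = 16,924.6 + 13,000 = 29,924.6 kg.
v_e = Isp · g₀ = 355 × 9.81 = 3482.6 m/s.
Δv = v_e · ln(232,800/29,924.6) = 3482.6 × ln(7.78) = 3482.6 × 2.0515 ≈ 7144 m/s.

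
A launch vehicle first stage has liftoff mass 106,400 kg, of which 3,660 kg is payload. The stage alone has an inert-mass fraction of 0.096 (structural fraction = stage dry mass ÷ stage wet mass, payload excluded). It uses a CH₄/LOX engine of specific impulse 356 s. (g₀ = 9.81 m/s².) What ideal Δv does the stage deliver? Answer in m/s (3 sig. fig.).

Δv ≈ 7200 m/s

Stage wet mass = m₀ − payload = 106,400 − 3,660 = 102,740 kg.
Stage dry mass = ε × stage wet mass = 0.096 × 102,740 = 9,863.04 kg.
Burnout mass m_f = stage dry + payload = 9,863.04 + 3,660 = 13,523.04 kg.
v_e = Isp · g₀ = 356 × 9.81 = 3492.4 m/s.
Δv = v_e · ln(106,400/13,523.04) = 3492.4 × ln(7.868) = 3492.4 × 2.0628 ≈ 7204 m/s.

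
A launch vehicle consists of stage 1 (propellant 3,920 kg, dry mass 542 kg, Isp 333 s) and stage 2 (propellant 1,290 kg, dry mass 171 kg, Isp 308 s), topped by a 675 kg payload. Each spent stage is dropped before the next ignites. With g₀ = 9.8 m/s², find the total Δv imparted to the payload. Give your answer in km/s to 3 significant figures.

Ignition mass of stage 1 = 3,920+542 + 1,290+171 + 675 = 6,598 kg.
Stage 1: m₀ = 6,598 kg, m_f = 6,598 − 3,920 = 2,678 kg; Δv = 333×9.8×ln(2.464) = 3263.4×0.9017 ≈ 2943 m/s.
Stage 2: m₀ = 2,136 kg, m_f = 2,136 − 1,290 = 846 kg; Δv = 308×9.8×ln(2.525) = 3018.4×0.9262 ≈ 2796 m/s.
Total Δv = 2943 + 2796 = 5739 m/s.

Δv ≈ 5.74 km/s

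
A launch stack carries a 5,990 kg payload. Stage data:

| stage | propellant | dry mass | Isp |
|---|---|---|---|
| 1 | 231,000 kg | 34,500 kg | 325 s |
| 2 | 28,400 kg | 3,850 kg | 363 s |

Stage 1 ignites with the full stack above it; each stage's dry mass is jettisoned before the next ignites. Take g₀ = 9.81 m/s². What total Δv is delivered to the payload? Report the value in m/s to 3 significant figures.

Ignition mass of stage 1 = 231,000+34,500 + 28,400+3,850 + 5,990 = 303,740 kg.
Stage 1: m₀ = 303,740 kg, m_f = 303,740 − 231,000 = 72,740 kg; Δv = 325×9.81×ln(4.176) = 3188.2×1.4293 ≈ 4557 m/s.
Stage 2: m₀ = 38,240 kg, m_f = 38,240 − 28,400 = 9,840 kg; Δv = 363×9.81×ln(3.886) = 3561.0×1.3574 ≈ 4834 m/s.
Total Δv = 4557 + 4834 = 9391 m/s.

Δv ≈ 9390 m/s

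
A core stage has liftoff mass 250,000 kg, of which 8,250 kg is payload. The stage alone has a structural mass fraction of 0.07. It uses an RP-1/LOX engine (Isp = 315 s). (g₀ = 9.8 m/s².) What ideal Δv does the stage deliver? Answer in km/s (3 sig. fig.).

Stage wet mass = m₀ − payload = 250,000 − 8,250 = 241,750 kg.
Stage dry mass = ε × stage wet mass = 0.07 × 241,750 = 16,922.5 kg.
Burnout mass m_f = stage dry + payload = 16,922.5 + 8,250 = 25,172.5 kg.
v_e = Isp · g₀ = 315 × 9.8 = 3087.0 m/s.
Rocket equation: Δv = v_e · ln(250,000/25,172.5) = 3087.0 × ln(9.931) = 3087.0 × 2.2957 ≈ 7087 m/s.

Δv ≈ 7.09 km/s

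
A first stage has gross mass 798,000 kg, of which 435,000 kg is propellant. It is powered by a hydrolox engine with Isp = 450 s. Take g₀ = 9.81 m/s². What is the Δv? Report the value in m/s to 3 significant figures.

Δv ≈ 3480 m/s

v_e = Isp · g₀ = 450 × 9.81 = 4414.5 m/s.
m_f = m₀ − m_prop = 798,000 − 435,000 = 363,000 kg.
Using Δv = v_e ln(m₀/m_f): Δv = v_e · ln(m₀/m_f) = 4414.5 × ln(2.198) = 4414.5 × 0.7877 ≈ 3477.3 m/s.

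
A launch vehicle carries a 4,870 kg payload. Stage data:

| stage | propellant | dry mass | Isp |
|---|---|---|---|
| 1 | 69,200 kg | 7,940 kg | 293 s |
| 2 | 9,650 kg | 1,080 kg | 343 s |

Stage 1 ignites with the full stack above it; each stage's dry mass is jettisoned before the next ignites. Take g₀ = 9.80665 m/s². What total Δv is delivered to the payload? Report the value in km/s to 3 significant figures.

Ignition mass of stage 1 = 69,200+7,940 + 9,650+1,080 + 4,870 = 92,740 kg.
Stage 1: m₀ = 92,740 kg, m_f = 92,740 − 69,200 = 23,540 kg; Δv = 293×9.80665×ln(3.94) = 2873.3×1.3711 ≈ 3940 m/s.
Stage 2: m₀ = 15,600 kg, m_f = 15,600 − 9,650 = 5,950 kg; Δv = 343×9.80665×ln(2.622) = 3363.7×0.9639 ≈ 3242 m/s.
Total Δv = 3940 + 3242 = 7182 m/s.

Δv ≈ 7.18 km/s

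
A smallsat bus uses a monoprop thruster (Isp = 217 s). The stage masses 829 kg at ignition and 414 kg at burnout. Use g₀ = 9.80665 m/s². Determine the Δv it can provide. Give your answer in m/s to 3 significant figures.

v_e = Isp · g₀ = 217 × 9.80665 = 2128.0 m/s.
Δv = v_e · ln(m₀/m_f) = 2128.0 × ln(2.002) = 2128.0 × 0.6944 ≈ 1477.6 m/s.

Δv ≈ 1480 m/s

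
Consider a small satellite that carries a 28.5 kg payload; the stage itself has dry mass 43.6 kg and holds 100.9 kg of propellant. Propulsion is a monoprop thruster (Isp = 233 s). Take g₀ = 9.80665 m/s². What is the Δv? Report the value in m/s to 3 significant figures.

v_e = Isp · g₀ = 233 × 9.80665 = 2284.9 m/s.
m₀ = payload + dry + propellant = 28.5 + 43.6 + 100.9 = 173 kg.
m_f = payload + dry = 28.5 + 43.6 = 72.1 kg.
Δv = v_e · ln(m₀/m_f) = 2284.9 × ln(2.399) = 2284.9 × 0.8752 ≈ 1999.9 m/s.

Δv ≈ 2000 m/s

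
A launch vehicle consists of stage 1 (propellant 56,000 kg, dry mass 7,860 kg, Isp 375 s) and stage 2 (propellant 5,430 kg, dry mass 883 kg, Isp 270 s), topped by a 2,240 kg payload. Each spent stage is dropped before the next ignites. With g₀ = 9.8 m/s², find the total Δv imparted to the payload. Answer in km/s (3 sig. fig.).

Δv ≈ 8.12 km/s

Ignition mass of stage 1 = 56,000+7,860 + 5,430+883 + 2,240 = 72,413 kg.
Stage 1: m₀ = 72,413 kg, m_f = 72,413 − 56,000 = 16,413 kg; Δv = 375×9.8×ln(4.412) = 3675.0×1.4843 ≈ 5455 m/s.
Stage 2: m₀ = 8,553 kg, m_f = 8,553 − 5,430 = 3,123 kg; Δv = 270×9.8×ln(2.739) = 2646.0×1.0075 ≈ 2666 m/s.
Total Δv = 5455 + 2666 = 8121 m/s.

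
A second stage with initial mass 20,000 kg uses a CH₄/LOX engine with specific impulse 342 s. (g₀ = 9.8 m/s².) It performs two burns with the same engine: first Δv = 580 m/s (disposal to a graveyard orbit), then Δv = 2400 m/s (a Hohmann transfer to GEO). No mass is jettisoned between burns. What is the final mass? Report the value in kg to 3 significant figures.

v_e = Isp · g₀ = 342 × 9.8 = 3351.6 m/s.
After the first burn: m = 20000 × exp(−580/3351.6) = 20000 × 0.84109 = 16,821.8 kg.
After the second burn: m = 16,821.8 × exp(−2400/3351.6) = 16,821.8 × 0.48867 = 8,220.31 kg.

final mass ≈ 8220 kg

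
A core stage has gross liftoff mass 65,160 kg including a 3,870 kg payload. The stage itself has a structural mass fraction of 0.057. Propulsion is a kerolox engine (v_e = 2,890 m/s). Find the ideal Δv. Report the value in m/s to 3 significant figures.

Δv ≈ 6300 m/s

Stage wet mass = m₀ − payload = 65,160 − 3,870 = 61,290 kg.
Stage dry mass = ε × stage wet mass = 0.057 × 61,290 = 3,493.53 kg.
Burnout mass m_f = stage dry + payload = 3,493.53 + 3,870 = 7,363.53 kg.
Using Δv = v_e ln(m₀/m_f): Δv = v_e · ln(65,160/7,363.53) = 2890.0 × ln(8.849) = 2890.0 × 2.1803 ≈ 6301 m/s.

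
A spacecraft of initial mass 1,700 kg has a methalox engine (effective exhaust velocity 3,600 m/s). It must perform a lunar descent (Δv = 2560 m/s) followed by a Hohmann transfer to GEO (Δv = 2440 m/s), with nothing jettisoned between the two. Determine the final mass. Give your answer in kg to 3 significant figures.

final mass ≈ 424 kg

After the first burn: m = 1700 × exp(−2560/3600.0) = 1700 × 0.49110 = 834.87 kg.
After the second burn: m = 834.87 × exp(−2440/3600.0) = 834.87 × 0.50774 = 423.897 kg.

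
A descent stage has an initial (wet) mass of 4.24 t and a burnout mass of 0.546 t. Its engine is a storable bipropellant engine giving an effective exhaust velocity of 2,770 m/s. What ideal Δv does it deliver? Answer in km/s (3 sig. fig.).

Δv ≈ 5.68 km/s

Δv = v_e · ln(m₀/m_f) = 2770.0 × ln(7.766) = 2770.0 × 2.0497 ≈ 5677.7 m/s.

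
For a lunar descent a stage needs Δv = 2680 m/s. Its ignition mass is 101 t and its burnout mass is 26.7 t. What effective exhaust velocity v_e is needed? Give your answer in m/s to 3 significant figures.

v_e ≈ 2010 m/s

ln(m₀/m_f) = ln(101000/26700) = ln(3.783) = 1.3305.
By the Tsiolkovsky rocket equation, v_e = Δv / ln(m₀/m_f) = 2680 / 1.3305 = 2014.3 m/s.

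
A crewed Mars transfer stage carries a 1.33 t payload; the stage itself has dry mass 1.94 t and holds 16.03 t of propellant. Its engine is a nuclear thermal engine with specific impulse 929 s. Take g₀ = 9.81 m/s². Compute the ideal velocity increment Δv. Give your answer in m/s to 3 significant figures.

v_e = Isp · g₀ = 929 × 9.81 = 9113.5 m/s.
m₀ = payload + dry + propellant = 1.33 + 1.94 + 16.03 = 19.3 t.
m_f = payload + dry = 1.33 + 1.94 = 3.27 t.
Rocket equation: Δv = v_e · ln(m₀/m_f) = 9113.5 × ln(5.902) = 9113.5 × 1.7753 ≈ 16179.3 m/s.

Δv ≈ 16200 m/s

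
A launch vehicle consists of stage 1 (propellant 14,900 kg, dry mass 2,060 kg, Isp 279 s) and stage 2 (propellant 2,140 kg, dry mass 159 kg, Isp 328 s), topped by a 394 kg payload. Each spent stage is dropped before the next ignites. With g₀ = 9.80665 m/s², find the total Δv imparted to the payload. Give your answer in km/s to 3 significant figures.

Ignition mass of stage 1 = 14,900+2,060 + 2,140+159 + 394 = 19,653 kg.
Stage 1: m₀ = 19,653 kg, m_f = 19,653 − 14,900 = 4,753 kg; Δv = 279×9.80665×ln(4.135) = 2736.1×1.4195 ≈ 3884 m/s.
Stage 2: m₀ = 2,693 kg, m_f = 2,693 − 2,140 = 553 kg; Δv = 328×9.80665×ln(4.87) = 3216.6×1.5831 ≈ 5092 m/s.
Total Δv = 3884 + 5092 = 8976 m/s.

Δv ≈ 8.98 km/s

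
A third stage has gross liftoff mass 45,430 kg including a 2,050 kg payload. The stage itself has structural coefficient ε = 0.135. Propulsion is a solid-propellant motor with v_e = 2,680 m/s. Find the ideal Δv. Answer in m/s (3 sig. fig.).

Stage wet mass = m₀ − payload = 45,430 − 2,050 = 43,380 kg.
Stage dry mass = ε × stage wet mass = 0.135 × 43,380 = 5,856.3 kg.
Burnout mass m_f = stage dry + payload = 5,856.3 + 2,050 = 7,906.3 kg.
Using Δv = v_e ln(m₀/m_f): Δv = v_e · ln(45,430/7,906.3) = 2680.0 × ln(5.746) = 2680.0 × 1.7485 ≈ 4686 m/s.

Δv ≈ 4690 m/s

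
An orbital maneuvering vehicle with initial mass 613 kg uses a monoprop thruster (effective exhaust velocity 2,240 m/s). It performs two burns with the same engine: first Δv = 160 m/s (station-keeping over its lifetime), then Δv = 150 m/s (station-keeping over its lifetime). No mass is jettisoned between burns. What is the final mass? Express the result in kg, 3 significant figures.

final mass ≈ 534 kg

After the first burn: m = 613 × exp(−160/2240.0) = 613 × 0.93106 = 570.74 kg.
After the second burn: m = 570.74 × exp(−150/2240.0) = 570.74 × 0.93523 = 533.773 kg.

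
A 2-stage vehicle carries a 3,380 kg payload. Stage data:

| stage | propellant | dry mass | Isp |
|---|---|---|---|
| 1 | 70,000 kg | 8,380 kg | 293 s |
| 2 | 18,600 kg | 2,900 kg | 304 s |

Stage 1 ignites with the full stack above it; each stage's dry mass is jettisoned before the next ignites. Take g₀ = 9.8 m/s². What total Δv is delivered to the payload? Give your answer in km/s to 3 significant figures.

Ignition mass of stage 1 = 70,000+8,380 + 18,600+2,900 + 3,380 = 103,260 kg.
Stage 1: m₀ = 103,260 kg, m_f = 103,260 − 70,000 = 33,260 kg; Δv = 293×9.8×ln(3.105) = 2871.4×1.1329 ≈ 3253 m/s.
Stage 2: m₀ = 24,880 kg, m_f = 24,880 − 18,600 = 6,280 kg; Δv = 304×9.8×ln(3.962) = 2979.2×1.3767 ≈ 4101 m/s.
Total Δv = 3253 + 4101 = 7354 m/s.

Δv ≈ 7.35 km/s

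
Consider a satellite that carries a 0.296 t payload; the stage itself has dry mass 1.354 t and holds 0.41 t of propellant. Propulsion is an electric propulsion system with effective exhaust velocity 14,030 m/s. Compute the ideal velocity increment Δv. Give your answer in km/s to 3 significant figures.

m₀ = payload + dry + propellant = 0.296 + 1.354 + 0.41 = 2.06 t.
m_f = payload + dry = 0.296 + 1.354 = 1.65 t.
From the ideal rocket equation, Δv = v_e · ln(m₀/m_f) = 14030.0 × ln(1.248) = 14030.0 × 0.2219 ≈ 3113.7 m/s.

Δv ≈ 3.11 km/s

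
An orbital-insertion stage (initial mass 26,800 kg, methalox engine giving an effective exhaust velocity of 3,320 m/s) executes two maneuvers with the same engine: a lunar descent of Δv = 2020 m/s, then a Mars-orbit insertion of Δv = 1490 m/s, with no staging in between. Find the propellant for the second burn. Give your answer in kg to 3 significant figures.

propellant for the second burn ≈ 5270 kg

After the first burn: m = 26800 × exp(−2020/3320.0) = 26800 × 0.54420 = 14,584.6 kg.
After the second burn: m = 14,584.6 × exp(−1490/3320.0) = 14,584.6 × 0.63840 = 9,310.81 kg.
Second-burn propellant = 14,584.6 − 9,310.81 = 5,273.79 kg.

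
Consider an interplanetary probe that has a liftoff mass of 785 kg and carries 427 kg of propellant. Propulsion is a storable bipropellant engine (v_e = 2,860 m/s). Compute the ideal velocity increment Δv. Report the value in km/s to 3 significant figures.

m_f = m₀ − m_prop = 785 − 427 = 358 kg.
Rocket equation: Δv = v_e · ln(m₀/m_f) = 2860.0 × ln(2.193) = 2860.0 × 0.7852 ≈ 2245.5 m/s.

Δv ≈ 2.25 km/s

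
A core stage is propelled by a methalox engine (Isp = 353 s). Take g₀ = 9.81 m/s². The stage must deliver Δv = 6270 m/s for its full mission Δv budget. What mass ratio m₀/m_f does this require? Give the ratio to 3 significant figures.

mass ratio ≈ 6.11

v_e = Isp · g₀ = 353 × 9.81 = 3462.9 m/s.
m₀/m_f = exp(Δv / v_e) = exp(6270 / 3462.9) = exp(1.8106) = 6.1141.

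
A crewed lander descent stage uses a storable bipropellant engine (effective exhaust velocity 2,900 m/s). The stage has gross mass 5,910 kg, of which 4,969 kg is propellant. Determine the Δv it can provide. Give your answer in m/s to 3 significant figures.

m_f = m₀ − m_prop = 5,910 − 4,969 = 941 kg.
By the Tsiolkovsky rocket equation, Δv = v_e · ln(m₀/m_f) = 2900.0 × ln(6.281) = 2900.0 × 1.8375 ≈ 5328.6 m/s.

Δv ≈ 5330 m/s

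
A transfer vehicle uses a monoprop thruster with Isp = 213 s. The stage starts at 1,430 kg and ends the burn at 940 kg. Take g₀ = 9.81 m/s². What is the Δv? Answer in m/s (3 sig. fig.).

v_e = Isp · g₀ = 213 × 9.81 = 2089.5 m/s.
Using Δv = v_e ln(m₀/m_f): Δv = v_e · ln(m₀/m_f) = 2089.5 × ln(1.521) = 2089.5 × 0.4195 ≈ 876.7 m/s.

Δv ≈ 877 m/s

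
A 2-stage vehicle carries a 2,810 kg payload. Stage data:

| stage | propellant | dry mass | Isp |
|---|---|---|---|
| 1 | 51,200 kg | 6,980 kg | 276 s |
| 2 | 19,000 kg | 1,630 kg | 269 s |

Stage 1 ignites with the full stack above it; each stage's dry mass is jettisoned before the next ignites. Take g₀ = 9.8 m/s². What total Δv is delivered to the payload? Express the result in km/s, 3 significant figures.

Δv ≈ 7.06 km/s

Ignition mass of stage 1 = 51,200+6,980 + 19,000+1,630 + 2,810 = 81,620 kg.
Stage 1: m₀ = 81,620 kg, m_f = 81,620 − 51,200 = 30,420 kg; Δv = 276×9.8×ln(2.683) = 2704.8×0.9870 ≈ 2670 m/s.
Stage 2: m₀ = 23,440 kg, m_f = 23,440 − 19,000 = 4,440 kg; Δv = 269×9.8×ln(5.279) = 2636.2×1.6638 ≈ 4386 m/s.
Total Δv = 2670 + 4386 = 7056 m/s.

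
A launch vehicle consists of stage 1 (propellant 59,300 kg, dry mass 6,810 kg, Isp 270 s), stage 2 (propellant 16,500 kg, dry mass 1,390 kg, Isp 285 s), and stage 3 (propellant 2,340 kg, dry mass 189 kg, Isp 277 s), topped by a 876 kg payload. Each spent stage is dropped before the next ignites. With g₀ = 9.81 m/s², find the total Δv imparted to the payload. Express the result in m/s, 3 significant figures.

Δv ≈ 10300 m/s

Ignition mass of stage 1 = 59,300+6,810 + 16,500+1,390 + 2,340+189 + 876 = 87,405 kg.
Stage 1: m₀ = 87,405 kg, m_f = 87,405 − 59,300 = 28,105 kg; Δv = 270×9.81×ln(3.11) = 2648.7×1.1346 ≈ 3005 m/s.
Stage 2: m₀ = 21,295 kg, m_f = 21,295 − 16,500 = 4,795 kg; Δv = 285×9.81×ln(4.441) = 2795.9×1.4909 ≈ 4168 m/s.
Stage 3: m₀ = 3,405 kg, m_f = 3,405 − 2,340 = 1,065 kg; Δv = 277×9.81×ln(3.197) = 2717.4×1.1623 ≈ 3158 m/s.
Total Δv = 3005 + 4168 + 3158 = 10331 m/s.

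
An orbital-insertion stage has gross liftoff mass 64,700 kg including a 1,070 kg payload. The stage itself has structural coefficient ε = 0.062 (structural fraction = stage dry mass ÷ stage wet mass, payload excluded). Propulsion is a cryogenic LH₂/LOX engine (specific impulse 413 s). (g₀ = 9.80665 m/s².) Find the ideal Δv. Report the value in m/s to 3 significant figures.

Stage wet mass = m₀ − payload = 64,700 − 1,070 = 63,630 kg.
Stage dry mass = ε × stage wet mass = 0.062 × 63,630 = 3,945.06 kg.
Burnout mass m_f = stage dry + payload = 3,945.06 + 1,070 = 5,015.06 kg.
v_e = Isp · g₀ = 413 × 9.80665 = 4050.1 m/s.
Rocket equation: Δv = v_e · ln(64,700/5,015.06) = 4050.1 × ln(12.9) = 4050.1 × 2.5573 ≈ 10358 m/s.

Δv ≈ 10400 m/s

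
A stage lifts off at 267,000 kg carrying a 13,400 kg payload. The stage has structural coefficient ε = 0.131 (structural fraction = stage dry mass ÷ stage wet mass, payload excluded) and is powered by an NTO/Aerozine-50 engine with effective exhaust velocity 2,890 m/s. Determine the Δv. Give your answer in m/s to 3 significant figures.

Stage wet mass = m₀ − payload = 267,000 − 13,400 = 253,600 kg.
Stage dry mass = ε × stage wet mass = 0.131 × 253,600 = 33,221.6 kg.
Burnout mass m_f = stage dry + payload = 33,221.6 + 13,400 = 46,621.6 kg.
Rocket equation: Δv = v_e · ln(267,000/46,621.6) = 2890.0 × ln(5.727) = 2890.0 × 1.7452 ≈ 5044 m/s.

Δv ≈ 5040 m/s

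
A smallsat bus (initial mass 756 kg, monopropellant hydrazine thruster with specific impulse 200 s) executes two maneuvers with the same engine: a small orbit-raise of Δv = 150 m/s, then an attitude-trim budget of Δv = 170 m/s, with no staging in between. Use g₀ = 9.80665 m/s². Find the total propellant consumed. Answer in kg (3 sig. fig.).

total propellant consumed ≈ 114 kg

v_e = Isp · g₀ = 200 × 9.80665 = 1961.3 m/s.
After the first burn: m = 756 × exp(−150/1961.3) = 756 × 0.92637 = 700.336 kg.
After the second burn: m = 700.336 × exp(−170/1961.3) = 700.336 × 0.91697 = 642.187 kg.
Total propellant = m₀ − m_final = 756 − 642.187 = 113.813 kg.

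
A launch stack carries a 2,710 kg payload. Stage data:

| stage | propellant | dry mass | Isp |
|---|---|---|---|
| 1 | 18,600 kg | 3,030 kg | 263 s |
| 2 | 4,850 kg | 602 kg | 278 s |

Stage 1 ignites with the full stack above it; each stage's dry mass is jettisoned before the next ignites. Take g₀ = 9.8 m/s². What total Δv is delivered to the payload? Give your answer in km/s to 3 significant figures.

Δv ≈ 4.98 km/s

Ignition mass of stage 1 = 18,600+3,030 + 4,850+602 + 2,710 = 29,792 kg.
Stage 1: m₀ = 29,792 kg, m_f = 29,792 − 18,600 = 11,192 kg; Δv = 263×9.8×ln(2.662) = 2577.4×0.9790 ≈ 2523 m/s.
Stage 2: m₀ = 8,162 kg, m_f = 8,162 − 4,850 = 3,312 kg; Δv = 278×9.8×ln(2.464) = 2724.4×0.9019 ≈ 2457 m/s.
Total Δv = 2523 + 2457 = 4980 m/s.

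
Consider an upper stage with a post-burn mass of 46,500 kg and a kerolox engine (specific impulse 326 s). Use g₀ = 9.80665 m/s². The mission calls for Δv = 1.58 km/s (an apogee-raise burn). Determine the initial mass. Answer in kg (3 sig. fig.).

v_e = Isp · g₀ = 326 × 9.80665 = 3197.0 m/s.
By the Tsiolkovsky rocket equation, m₀/m_f = exp(Δv / v_e) = exp(1580 / 3197.0) = exp(0.4942) = 1.6392.
m₀ = m_f × 1.6392 = 46,500 × 1.6392 = 76,222.8 kg.

initial mass ≈ 76200 kg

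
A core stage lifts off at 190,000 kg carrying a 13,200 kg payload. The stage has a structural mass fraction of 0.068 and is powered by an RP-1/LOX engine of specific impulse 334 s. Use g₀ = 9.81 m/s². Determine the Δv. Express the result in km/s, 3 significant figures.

Δv ≈ 6.62 km/s

Stage wet mass = m₀ − payload = 190,000 − 13,200 = 176,800 kg.
Stage dry mass = ε × stage wet mass = 0.068 × 176,800 = 12,022.4 kg.
Burnout mass m_f = stage dry + payload = 12,022.4 + 13,200 = 25,222.4 kg.
v_e = Isp · g₀ = 334 × 9.81 = 3276.5 m/s.
Δv = v_e · ln(190,000/25,222.4) = 3276.5 × ln(7.533) = 3276.5 × 2.0193 ≈ 6616 m/s.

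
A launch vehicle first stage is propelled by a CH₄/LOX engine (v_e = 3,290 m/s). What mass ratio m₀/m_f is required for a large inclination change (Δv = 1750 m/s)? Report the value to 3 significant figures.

mass ratio ≈ 1.70

m₀/m_f = exp(Δv / v_e) = exp(1750 / 3290.0) = exp(0.5319) = 1.7022.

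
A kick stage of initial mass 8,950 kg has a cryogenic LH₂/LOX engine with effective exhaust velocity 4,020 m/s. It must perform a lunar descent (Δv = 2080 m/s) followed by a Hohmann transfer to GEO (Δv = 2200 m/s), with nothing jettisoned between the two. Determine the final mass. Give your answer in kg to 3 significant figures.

final mass ≈ 3090 kg

After the first burn: m = 8950 × exp(−2080/4020.0) = 8950 × 0.59606 = 5,334.74 kg.
After the second burn: m = 5,334.74 × exp(−2200/4020.0) = 5,334.74 × 0.57853 = 3,086.31 kg.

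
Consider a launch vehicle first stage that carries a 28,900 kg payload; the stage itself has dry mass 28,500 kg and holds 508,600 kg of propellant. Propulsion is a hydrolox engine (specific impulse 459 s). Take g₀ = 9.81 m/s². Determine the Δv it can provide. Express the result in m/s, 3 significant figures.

Δv ≈ 10300 m/s

v_e = Isp · g₀ = 459 × 9.81 = 4502.8 m/s.
m₀ = payload + dry + propellant = 28,900 + 28,500 + 508,600 = 566,000 kg.
m_f = payload + dry = 28,900 + 28,500 = 57,400 kg.
Δv = v_e · ln(m₀/m_f) = 4502.8 × ln(9.861) = 4502.8 × 2.2885 ≈ 10304.9 m/s.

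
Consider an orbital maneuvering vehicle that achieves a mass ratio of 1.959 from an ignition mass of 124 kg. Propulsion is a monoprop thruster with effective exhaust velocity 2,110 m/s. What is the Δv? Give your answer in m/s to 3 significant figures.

Δv ≈ 1420 m/s

Δv = v_e · ln(1.959) = 2110.0 × 0.6724 ≈ 1418.8 m/s.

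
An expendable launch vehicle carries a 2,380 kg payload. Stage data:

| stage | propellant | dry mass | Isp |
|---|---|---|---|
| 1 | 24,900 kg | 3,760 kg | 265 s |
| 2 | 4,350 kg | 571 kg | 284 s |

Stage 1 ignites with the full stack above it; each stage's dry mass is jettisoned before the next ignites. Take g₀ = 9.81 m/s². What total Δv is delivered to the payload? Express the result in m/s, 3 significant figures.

Ignition mass of stage 1 = 24,900+3,760 + 4,350+571 + 2,380 = 35,961 kg.
Stage 1: m₀ = 35,961 kg, m_f = 35,961 − 24,900 = 11,061 kg; Δv = 265×9.81×ln(3.251) = 2599.7×1.1790 ≈ 3065 m/s.
Stage 2: m₀ = 7,301 kg, m_f = 7,301 − 4,350 = 2,951 kg; Δv = 284×9.81×ln(2.474) = 2786.0×0.9059 ≈ 2524 m/s.
Total Δv = 3065 + 2524 = 5589 m/s.

Δv ≈ 5590 m/s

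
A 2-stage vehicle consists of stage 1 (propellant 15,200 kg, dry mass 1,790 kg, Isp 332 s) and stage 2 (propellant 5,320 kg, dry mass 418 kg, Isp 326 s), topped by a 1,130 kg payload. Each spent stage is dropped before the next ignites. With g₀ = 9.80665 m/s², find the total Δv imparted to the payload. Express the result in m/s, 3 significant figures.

Δv ≈ 8060 m/s

Ignition mass of stage 1 = 15,200+1,790 + 5,320+418 + 1,130 = 23,858 kg.
Stage 1: m₀ = 23,858 kg, m_f = 23,858 − 15,200 = 8,658 kg; Δv = 332×9.80665×ln(2.756) = 3255.8×1.0136 ≈ 3300 m/s.
Stage 2: m₀ = 6,868 kg, m_f = 6,868 − 5,320 = 1,548 kg; Δv = 326×9.80665×ln(4.437) = 3197.0×1.4899 ≈ 4763 m/s.
Total Δv = 3300 + 4763 = 8063 m/s.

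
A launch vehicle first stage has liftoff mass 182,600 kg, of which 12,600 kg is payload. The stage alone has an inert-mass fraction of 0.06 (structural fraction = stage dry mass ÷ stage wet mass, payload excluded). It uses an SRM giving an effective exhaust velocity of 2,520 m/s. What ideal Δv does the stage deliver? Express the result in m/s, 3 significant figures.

Δv ≈ 5240 m/s

Stage wet mass = m₀ − payload = 182,600 − 12,600 = 170,000 kg.
Stage dry mass = ε × stage wet mass = 0.06 × 170,000 = 10,200 kg.
Burnout mass m_f = stage dry + payload = 10,200 + 12,600 = 22,800 kg.
Δv = v_e · ln(182,600/22,800) = 2520.0 × ln(8.009) = 2520.0 × 2.0805 ≈ 5243 m/s.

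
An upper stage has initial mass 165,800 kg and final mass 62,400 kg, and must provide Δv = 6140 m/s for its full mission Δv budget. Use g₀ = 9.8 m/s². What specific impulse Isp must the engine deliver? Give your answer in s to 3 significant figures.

Isp ≈ 641 s

ln(m₀/m_f) = ln(165800/62400) = ln(2.657) = 0.9772.
Rocket equation: v_e = Δv / ln(m₀/m_f) = 6140 / 0.9772 = 6283.1 m/s.
Isp = v_e / g₀ = 6283.1 / 9.8 = 641.1 s.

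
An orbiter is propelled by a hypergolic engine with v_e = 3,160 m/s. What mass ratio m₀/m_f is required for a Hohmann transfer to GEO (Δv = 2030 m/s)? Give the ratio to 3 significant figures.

By the Tsiolkovsky rocket equation, m₀/m_f = exp(Δv / v_e) = exp(2030 / 3160.0) = exp(0.6424) = 1.9010.

mass ratio ≈ 1.90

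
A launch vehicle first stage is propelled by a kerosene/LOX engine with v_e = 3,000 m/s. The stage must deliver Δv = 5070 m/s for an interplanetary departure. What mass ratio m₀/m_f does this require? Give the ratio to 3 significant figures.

Rocket equation: m₀/m_f = exp(Δv / v_e) = exp(5070 / 3000.0) = exp(1.6900) = 5.4195.

mass ratio ≈ 5.42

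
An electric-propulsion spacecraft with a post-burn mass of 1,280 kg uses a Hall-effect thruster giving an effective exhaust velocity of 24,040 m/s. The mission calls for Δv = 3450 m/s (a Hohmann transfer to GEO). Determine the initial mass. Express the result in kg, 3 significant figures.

By the Tsiolkovsky rocket equation, m₀/m_f = exp(Δv / v_e) = exp(3450 / 24040.0) = exp(0.1435) = 1.1543.
m₀ = m_f × 1.1543 = 1,280 × 1.1543 = 1,477.5 kg.

initial mass ≈ 1480 kg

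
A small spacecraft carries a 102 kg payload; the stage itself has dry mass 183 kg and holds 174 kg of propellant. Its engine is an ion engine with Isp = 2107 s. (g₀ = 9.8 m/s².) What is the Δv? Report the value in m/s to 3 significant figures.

v_e = Isp · g₀ = 2107 × 9.8 = 20648.6 m/s.
m₀ = payload + dry + propellant = 102 + 183 + 174 = 459 kg.
m_f = payload + dry = 102 + 183 = 285 kg.
Δv = v_e · ln(m₀/m_f) = 20648.6 × ln(1.611) = 20648.6 × 0.4766 ≈ 9840.3 m/s.

Δv ≈ 9840 m/s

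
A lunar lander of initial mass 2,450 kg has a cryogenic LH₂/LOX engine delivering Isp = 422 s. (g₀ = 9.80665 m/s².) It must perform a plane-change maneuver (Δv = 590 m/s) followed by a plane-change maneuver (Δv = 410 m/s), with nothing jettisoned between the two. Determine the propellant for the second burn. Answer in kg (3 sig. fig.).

v_e = Isp · g₀ = 422 × 9.80665 = 4138.4 m/s.
After the first burn: m = 2450 × exp(−590/4138.4) = 2450 × 0.86713 = 2,124.47 kg.
After the second burn: m = 2,124.47 × exp(−410/4138.4) = 2,124.47 × 0.90568 = 1,924.09 kg.
Second-burn propellant = 2,124.47 − 1,924.09 = 200.38 kg.

propellant for the second burn ≈ 200 kg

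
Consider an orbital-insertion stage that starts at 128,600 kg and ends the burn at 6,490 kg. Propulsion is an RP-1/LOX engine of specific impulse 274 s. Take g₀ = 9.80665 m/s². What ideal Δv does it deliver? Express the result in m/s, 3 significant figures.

Δv ≈ 8020 m/s

v_e = Isp · g₀ = 274 × 9.80665 = 2687.0 m/s.
Δv = v_e · ln(m₀/m_f) = 2687.0 × ln(19.82) = 2687.0 × 2.9864 ≈ 8024.6 m/s.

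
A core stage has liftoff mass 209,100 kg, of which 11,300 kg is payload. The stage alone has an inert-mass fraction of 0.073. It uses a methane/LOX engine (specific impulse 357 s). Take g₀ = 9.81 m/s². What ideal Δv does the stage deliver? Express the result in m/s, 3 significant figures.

Δv ≈ 7340 m/s

Stage wet mass = m₀ − payload = 209,100 − 11,300 = 197,800 kg.
Stage dry mass = ε × stage wet mass = 0.073 × 197,800 = 14,439.4 kg.
Burnout mass m_f = stage dry + payload = 14,439.4 + 11,300 = 25,739.4 kg.
v_e = Isp · g₀ = 357 × 9.81 = 3502.2 m/s.
Using Δv = v_e ln(m₀/m_f): Δv = v_e · ln(209,100/25,739.4) = 3502.2 × ln(8.124) = 3502.2 × 2.0948 ≈ 7336 m/s.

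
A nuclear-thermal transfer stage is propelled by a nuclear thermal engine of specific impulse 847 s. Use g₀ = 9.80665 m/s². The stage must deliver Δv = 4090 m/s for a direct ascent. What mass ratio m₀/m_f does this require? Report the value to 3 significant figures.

v_e = Isp · g₀ = 847 × 9.80665 = 8306.2 m/s.
By the Tsiolkovsky rocket equation, m₀/m_f = exp(Δv / v_e) = exp(4090 / 8306.2) = exp(0.4924) = 1.6362.

mass ratio ≈ 1.64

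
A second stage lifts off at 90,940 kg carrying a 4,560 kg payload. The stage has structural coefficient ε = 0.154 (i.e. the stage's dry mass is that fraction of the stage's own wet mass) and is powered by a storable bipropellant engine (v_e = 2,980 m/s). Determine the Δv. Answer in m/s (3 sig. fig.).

Δv ≈ 4850 m/s

Stage wet mass = m₀ − payload = 90,940 − 4,560 = 86,380 kg.
Stage dry mass = ε × stage wet mass = 0.154 × 86,380 = 13,302.5 kg.
Burnout mass m_f = stage dry + payload = 13,302.5 + 4,560 = 17,862.5 kg.
From the ideal rocket equation, Δv = v_e · ln(90,940/17,862.5) = 2980.0 × ln(5.091) = 2980.0 × 1.6275 ≈ 4850 m/s.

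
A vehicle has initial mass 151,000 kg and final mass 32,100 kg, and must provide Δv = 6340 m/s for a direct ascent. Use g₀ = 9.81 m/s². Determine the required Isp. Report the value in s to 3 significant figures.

ln(m₀/m_f) = ln(151000/32100) = ln(4.704) = 1.5484.
v_e = Δv / ln(m₀/m_f) = 6340 / 1.5484 = 4094.5 m/s.
Isp = v_e / g₀ = 4094.5 / 9.81 = 417.4 s.

Isp ≈ 417 s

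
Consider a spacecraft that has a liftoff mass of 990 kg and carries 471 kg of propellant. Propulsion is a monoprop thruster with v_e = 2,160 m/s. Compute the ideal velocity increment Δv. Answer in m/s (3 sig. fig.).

m_f = m₀ − m_prop = 990 − 471 = 519 kg.
Rocket equation: Δv = v_e · ln(m₀/m_f) = 2160.0 × ln(1.908) = 2160.0 × 0.6458 ≈ 1394.9 m/s.

Δv ≈ 1390 m/s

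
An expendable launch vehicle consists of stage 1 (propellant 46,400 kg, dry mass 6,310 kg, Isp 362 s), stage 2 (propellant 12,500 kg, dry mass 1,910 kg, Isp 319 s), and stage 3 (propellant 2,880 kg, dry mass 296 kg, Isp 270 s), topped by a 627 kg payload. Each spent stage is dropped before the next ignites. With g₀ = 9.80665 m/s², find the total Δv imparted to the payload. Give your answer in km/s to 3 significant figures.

Δv ≈ 11.1 km/s

Ignition mass of stage 1 = 46,400+6,310 + 12,500+1,910 + 2,880+296 + 627 = 70,923 kg.
Stage 1: m₀ = 70,923 kg, m_f = 70,923 − 46,400 = 24,523 kg; Δv = 362×9.80665×ln(2.892) = 3550.0×1.0620 ≈ 3770 m/s.
Stage 2: m₀ = 18,213 kg, m_f = 18,213 − 12,500 = 5,713 kg; Δv = 319×9.80665×ln(3.188) = 3128.3×1.1594 ≈ 3627 m/s.
Stage 3: m₀ = 3,803 kg, m_f = 3,803 − 2,880 = 923 kg; Δv = 270×9.80665×ln(4.12) = 2647.8×1.4159 ≈ 3749 m/s.
Total Δv = 3770 + 3627 + 3749 = 11146 m/s.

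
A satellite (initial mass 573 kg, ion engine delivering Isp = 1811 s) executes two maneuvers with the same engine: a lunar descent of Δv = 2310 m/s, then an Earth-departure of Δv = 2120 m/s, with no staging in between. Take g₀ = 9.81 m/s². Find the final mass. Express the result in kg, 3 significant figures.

v_e = Isp · g₀ = 1811 × 9.81 = 17765.9 m/s.
After the first burn: m = 573 × exp(−2310/17765.9) = 573 × 0.87807 = 503.134 kg.
After the second burn: m = 503.134 × exp(−2120/17765.9) = 503.134 × 0.88752 = 446.541 kg.

final mass ≈ 447 kg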